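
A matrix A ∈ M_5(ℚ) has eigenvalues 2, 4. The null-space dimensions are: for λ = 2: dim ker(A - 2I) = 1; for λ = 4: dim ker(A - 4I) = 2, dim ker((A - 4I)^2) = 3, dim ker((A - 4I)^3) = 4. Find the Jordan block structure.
Jordan blocks: (2, 1), (4, 3), (4, 1)

λ = 2: successive nullity increments [1] count blocks of size ≥ k; block sizes are [1].
λ = 4: successive nullity increments [2, 1, 1] count blocks of size ≥ k; block sizes are [3, 1].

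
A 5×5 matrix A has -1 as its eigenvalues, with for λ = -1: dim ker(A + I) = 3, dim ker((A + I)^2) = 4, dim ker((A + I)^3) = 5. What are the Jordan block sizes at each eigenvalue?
Jordan blocks: (-1, 3), (-1, 1), (-1, 1)

λ = -1: successive nullity increments [3, 1, 1] count blocks of size ≥ k; block sizes are [3, 1, 1].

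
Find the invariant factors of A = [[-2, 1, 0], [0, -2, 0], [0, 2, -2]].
x + 2, (x + 2)^2

The Jordan structure of A has elementary divisors (x + 2)^2, (x + 2). Arranging the block sizes at each eigenvalue in decreasing order and taking row products gives the invariant factors.

Invariant factors (smallest first, each dividing the next): x + 2, (x + 2)^2.

Check: the last factor (x + 2)^2 is the minimal polynomial, and the product (x + 2)^3 is the characteristic polynomial.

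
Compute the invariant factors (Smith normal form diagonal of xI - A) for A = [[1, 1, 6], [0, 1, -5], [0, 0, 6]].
(x - 6)(x - 1)^2

The Jordan structure of A has elementary divisors (x - 1)^2, (x - 6). Arranging the block sizes at each eigenvalue in decreasing order and taking row products gives the invariant factors.

Invariant factors (smallest first, each dividing the next): (x - 6)(x - 1)^2.

Check: the last factor (x - 6)(x - 1)^2 is the minimal polynomial, and the product (x - 6)(x - 1)^2 is the characteristic polynomial.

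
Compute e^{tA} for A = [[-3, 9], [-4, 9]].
e^{tA} = [[(1 - 6*t)*e^{3*t}, 9*t*e^{3*t}], [-4*t*e^{3*t}, (6*t + 1)*e^{3*t}]]

A has Jordan form J = [[3, 1], [0, 3]] with A = PJP^{-1}, so e^{tA} = P e^{tJ} P^{-1}.

For a Jordan block J_k(λ), e^{tJ_k(λ)} = e^{λt} · (I + tN + t^2 N^2/2! + ... + t^{k-1} N^{k-1}/(k-1)!) where N is the nilpotent superdiagonal part.

Assembling the blocks and conjugating back gives the entries of e^{tA} as shown above.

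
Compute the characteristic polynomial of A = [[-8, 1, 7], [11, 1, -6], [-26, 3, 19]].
xI - A = [[x + 8, -1, -7], [-11, x - 1, 6], [26, -3, x - 19]].

Expanding det(xI - A) along the first row:
det(xI - A) = + (x + 8)·det([[x - 1, 6], [-3, x - 19]]) - (-1)·det([[-11, 6], [26, x - 19]]) + (-7)·det([[-11, x - 1], [26, -3]]).

Evaluating gives χ_A(x) = x^3 - 12x^2 + 48x - 64 = (x - 4)^3.

χ_A(x) = (x - 4)^3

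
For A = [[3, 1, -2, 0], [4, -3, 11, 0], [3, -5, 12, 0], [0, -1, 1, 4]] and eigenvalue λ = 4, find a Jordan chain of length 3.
v_1 = [[0, 2, 1, 1]]^T, v_2 = [[0, -3, -2, -1]]^T, v_3 = [[1, -1, -1, 1]]^T

We seek v_1 ∈ ker((A - 4I)^3) \ ker((A - 4I)^2), then set v_{i+1} = (A - 4I) v_i.

One such chain is v_1 = [[0, 2, 1, 1]]^T, v_2 = [[0, -3, -2, -1]]^T, v_3 = [[1, -1, -1, 1]]^T. Check: (A - 4I) v_3 = [[0, 0, 0, 0]]^T = 0.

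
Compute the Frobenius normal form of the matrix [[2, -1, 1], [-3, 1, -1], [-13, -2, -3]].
R = [[0, 0, 5], [1, 0, -1], [0, 1, 0]]

The invariant factors of A (the non-unit diagonal entries of the Smith normal form of xI - A over ℚ[x]) are x^3 + x - 5, each dividing the next. The characteristic polynomial is their product, x^3 + x - 5.

The rational canonical form is the block-diagonal matrix of companion matrices C(f_i):
R = [[0, 0, 5], [1, 0, -1], [0, 1, 0]].

Note the characteristic polynomial does not split into linear factors over ℚ, so A has no Jordan form over ℚ; the rational canonical form exists over any field.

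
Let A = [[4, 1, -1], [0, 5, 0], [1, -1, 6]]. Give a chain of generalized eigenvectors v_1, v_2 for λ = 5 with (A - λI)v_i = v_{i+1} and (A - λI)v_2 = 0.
v_1 = [[0, 1, 0]]^T, v_2 = [[1, 0, -1]]^T

We seek v_1 ∈ ker((A - 5I)^2) \ ker(A - 5I), then set v_{i+1} = (A - 5I) v_i.

One such chain is v_1 = [[0, 1, 0]]^T, v_2 = [[1, 0, -1]]^T. Check: (A - 5I) v_2 = [[0, 0, 0]]^T = 0.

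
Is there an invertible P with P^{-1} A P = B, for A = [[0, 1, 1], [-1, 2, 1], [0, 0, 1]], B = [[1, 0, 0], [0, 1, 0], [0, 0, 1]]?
Both have characteristic polynomial (x - 1)^3, but the minimal polynomial of A is (x - 1)^2 while the minimal polynomial of B is x - 1. The minimal polynomial is a similarity invariant, so A and B are not similar.

No.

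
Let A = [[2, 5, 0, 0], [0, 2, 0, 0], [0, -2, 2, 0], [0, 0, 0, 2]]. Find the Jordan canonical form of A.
The characteristic polynomial is det(xI - A) = (x - 2)^4, so the eigenvalues are 2 (algebraic multiplicity 4).

For λ = 2: rank(A - 2I) = 1, rank((A - 2I)^2) = 0. The eigenspace has dimension 4 - 1 = 3, so there are 3 Jordan blocks; the rank sequence gives block sizes [2, 1, 1].

Assembling the blocks gives the Jordan form J above.

J = [[2, 1, 0, 0], [0, 2, 0, 0], [0, 0, 2, 0], [0, 0, 0, 2]]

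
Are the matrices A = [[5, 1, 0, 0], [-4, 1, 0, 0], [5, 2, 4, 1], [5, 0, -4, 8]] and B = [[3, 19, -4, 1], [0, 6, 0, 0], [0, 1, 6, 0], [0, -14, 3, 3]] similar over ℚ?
Two matrices over a field are similar if and only if they have the same invariant factors.

Both A and B have characteristic polynomial (x - 6)^2(x - 3)^2 and minimal polynomial (x - 6)^2(x - 3)^2. Computing further, both have invariant factors (x - 6)^2(x - 3)^2. Hence A and B are similar.

Yes.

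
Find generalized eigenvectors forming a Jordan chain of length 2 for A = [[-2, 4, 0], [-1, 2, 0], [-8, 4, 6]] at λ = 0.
v_1 = [[1, 1, 1]]^T, v_2 = [[2, 1, 2]]^T

We seek v_1 ∈ ker(A^2) \ ker(A), then set v_{i+1} = A v_i.

One such chain is v_1 = [[1, 1, 1]]^T, v_2 = [[2, 1, 2]]^T. Check: A v_2 = [[0, 0, 0]]^T = 0.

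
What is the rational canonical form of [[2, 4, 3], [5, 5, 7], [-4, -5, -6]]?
The invariant factors of A (the non-unit diagonal entries of the Smith normal form of xI - A over ℚ[x]) are (x - 3)(x + 1)^2, each dividing the next. The characteristic polynomial is their product, (x - 3)(x + 1)^2.

The rational canonical form is the block-diagonal matrix of companion matrices C(f_i):
R = [[0, 0, 3], [1, 0, 5], [0, 1, 1]].

R = [[0, 0, 3], [1, 0, 5], [0, 1, 1]]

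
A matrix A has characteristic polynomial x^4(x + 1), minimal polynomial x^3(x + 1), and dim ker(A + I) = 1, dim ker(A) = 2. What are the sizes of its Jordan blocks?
Jordan blocks: (-1, 1), (0, 3), (0, 1)

λ = -1: algebraic multiplicity 1 (exponent in χ_A), largest block size 1 (exponent in m_A), 1 block (geometric multiplicity). This forces block sizes [1].
λ = 0: algebraic multiplicity 4 (exponent in χ_A), largest block size 3 (exponent in m_A), 2 blocks (geometric multiplicity). These force block sizes [3, 1].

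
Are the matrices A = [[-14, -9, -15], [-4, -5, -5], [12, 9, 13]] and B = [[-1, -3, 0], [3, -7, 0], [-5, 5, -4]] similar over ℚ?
trace(A) = -6 but trace(B) = -12. The trace is a similarity invariant, so A and B are not similar.

No.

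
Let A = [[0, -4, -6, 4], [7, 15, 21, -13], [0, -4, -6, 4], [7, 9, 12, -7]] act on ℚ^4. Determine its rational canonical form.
R = [[0, 0, 0, 0], [0, 0, 0, 0], [0, 1, 0, 0], [0, 0, 1, 2]]

The invariant factors of A (the non-unit diagonal entries of the Smith normal form of xI - A over ℚ[x]) are x, x^2(x - 2), each dividing the next. The characteristic polynomial is their product, x^3(x - 2).

The rational canonical form is the block-diagonal matrix of companion matrices C(f_i):
R = [[0, 0, 0, 0], [0, 0, 0, 0], [0, 1, 0, 0], [0, 0, 1, 2]].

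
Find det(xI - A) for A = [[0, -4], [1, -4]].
χ_A(x) = (x + 2)^2

xI - A = [[x, 4], [-1, x + 4]].

Expanding det(xI - A) along the first row:
det(xI - A) = + (x)·det([[x + 4]]) - (4)·det([[-1]]).

Evaluating gives χ_A(x) = x^2 + 4x + 4 = (x + 2)^2.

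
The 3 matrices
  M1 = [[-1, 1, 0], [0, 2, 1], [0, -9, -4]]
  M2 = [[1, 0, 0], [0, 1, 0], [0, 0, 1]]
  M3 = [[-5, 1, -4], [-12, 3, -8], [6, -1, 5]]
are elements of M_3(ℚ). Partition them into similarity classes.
3 classes: {M1}, {M2}, {M3}

Characteristic polynomials: χ_{M1} = (x + 1)^3, χ_{M2} = (x - 1)^3, χ_{M3} = (x - 1)^3.

{M1}: invariant factors (x + 1)^3.

{M2}: invariant factors x - 1, x - 1, x - 1.

{M3}: invariant factors x - 1, (x - 1)^2.

Matrices are similar if and only if their invariant-factor lists agree; the partition into similarity classes is {M1}, {M2}, {M3}.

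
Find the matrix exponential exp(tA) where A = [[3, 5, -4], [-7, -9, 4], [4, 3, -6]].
A has Jordan form J = [[-4, 1, 0], [0, -4, 1], [0, 0, -4]] with A = PJP^{-1}, so e^{tA} = P e^{tJ} P^{-1}.

For a Jordan block J_k(λ), e^{tJ_k(λ)} = e^{λt} · (I + tN + t^2 N^2/2! + ... + t^{k-1} N^{k-1}/(k-1)!) where N is the nilpotent superdiagonal part.

Assembling the blocks and conjugating back gives the entries of e^{tA} as shown above.

e^{tA} = [[(-t^2 + 7*t + 1)*e^{-4*t}, t*(5 - t)*e^{-4*t}, -4*t*e^{-4*t}], [t*(t - 7)*e^{-4*t}, (t^2 - 5*t + 1)*e^{-4*t}, 4*t*e^{-4*t}], [t*(8 - t)*e^{-4*t}/2, t*(6 - t)*e^{-4*t}/2, (1 - 2*t)*e^{-4*t}]]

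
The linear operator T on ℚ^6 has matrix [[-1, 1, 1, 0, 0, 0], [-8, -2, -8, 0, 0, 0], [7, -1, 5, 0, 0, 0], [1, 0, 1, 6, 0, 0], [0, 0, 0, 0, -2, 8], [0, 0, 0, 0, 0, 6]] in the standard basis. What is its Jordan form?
J = [[-2, 1, 0, 0, 0, 0], [0, -2, 0, 0, 0, 0], [0, 0, -2, 0, 0, 0], [0, 0, 0, 6, 1, 0], [0, 0, 0, 0, 6, 0], [0, 0, 0, 0, 0, 6]]

The characteristic polynomial is det(xI - A) = (x - 6)^3(x + 2)^3, so the eigenvalues are -2 (algebraic multiplicity 3), 6 (algebraic multiplicity 3).

For λ = -2: rank(A + 2I) = 4, rank((A + 2I)^2) = 3. The eigenspace has dimension 6 - 4 = 2, so there are 2 Jordan blocks; the rank sequence gives block sizes [2, 1].

For λ = 6: rank(A - 6I) = 4, rank((A - 6I)^2) = 3. The eigenspace has dimension 6 - 4 = 2, so there are 2 Jordan blocks; the rank sequence gives block sizes [2, 1].

Assembling the blocks gives the Jordan form J above.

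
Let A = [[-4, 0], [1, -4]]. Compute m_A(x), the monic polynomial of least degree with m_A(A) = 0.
The characteristic polynomial factors as (x + 4)^2. The minimal polynomial is ∏(x - λ)^{k_λ} where k_λ is the size of the largest Jordan block at λ.

For λ = -4: rank(A + 4I) = 1, and the largest Jordan block has size 2 (the smallest k with rank((A + 4I)^k) = rank((A + 4I)^(k+1))).

So m_A(x) = (x + 4)^2.

m_A(x) = (x + 4)^2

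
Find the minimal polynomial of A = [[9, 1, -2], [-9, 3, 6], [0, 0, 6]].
The characteristic polynomial factors as (x - 6)^3. The minimal polynomial is ∏(x - λ)^{k_λ} where k_λ is the size of the largest Jordan block at λ.

For λ = 6: rank(A - 6I) = 1, and the largest Jordan block has size 2 (the smallest k with rank((A - 6I)^k) = rank((A - 6I)^(k+1))).

So m_A(x) = (x - 6)^2.

m_A(x) = (x - 6)^2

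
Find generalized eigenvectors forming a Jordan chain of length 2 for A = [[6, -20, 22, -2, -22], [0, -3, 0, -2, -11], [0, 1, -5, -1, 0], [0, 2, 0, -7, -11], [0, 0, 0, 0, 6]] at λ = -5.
We seek v_1 ∈ ker((A + 5I)^2) \ ker(A + 5I), then set v_{i+1} = (A + 5I) v_i.

One such chain is v_1 = [[0, 0, 0, -1, 0]]^T, v_2 = [[2, 2, 1, 2, 0]]^T. Check: (A + 5I) v_2 = [[0, 0, 0, 0, 0]]^T = 0.

v_1 = [[0, 0, 0, -1, 0]]^T, v_2 = [[2, 2, 1, 2, 0]]^T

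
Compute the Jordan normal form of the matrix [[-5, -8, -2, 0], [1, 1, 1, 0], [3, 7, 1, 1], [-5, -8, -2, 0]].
The characteristic polynomial is det(xI - A) = x^3(x + 3), so the eigenvalues are -3 (algebraic multiplicity 1), 0 (algebraic multiplicity 3).

For λ = -3: algebraic multiplicity 1 gives one 1×1 block.

For λ = 0: rank(A) = 3, rank(A^2) = 2, rank(A^3) = 1. The eigenspace has dimension 4 - 3 = 1, so there is 1 Jordan block; the rank sequence gives block sizes [3].

Assembling the blocks gives the Jordan form J above.

J = [[-3, 0, 0, 0], [0, 0, 1, 0], [0, 0, 0, 1], [0, 0, 0, 0]]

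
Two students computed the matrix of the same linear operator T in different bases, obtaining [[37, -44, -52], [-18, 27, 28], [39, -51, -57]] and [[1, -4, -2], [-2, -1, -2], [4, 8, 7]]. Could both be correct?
Both have characteristic polynomial (x - 3)^2(x - 1), but the minimal polynomial of A is (x - 3)^2(x - 1) while the minimal polynomial of B is (x - 3)(x - 1). The minimal polynomial is a similarity invariant, so A and B are not similar.

No.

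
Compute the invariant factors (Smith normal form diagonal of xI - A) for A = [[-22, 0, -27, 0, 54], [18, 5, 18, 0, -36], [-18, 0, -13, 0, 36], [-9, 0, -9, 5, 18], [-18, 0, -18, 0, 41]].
The Jordan structure of A has elementary divisors (x + 4), (x - 5), (x - 5), (x - 5), (x - 5). Arranging the block sizes at each eigenvalue in decreasing order and taking row products gives the invariant factors.

Invariant factors (smallest first, each dividing the next): x - 5, x - 5, x - 5, (x - 5)(x + 4).

Check: the last factor (x - 5)(x + 4) is the minimal polynomial, and the product (x - 5)^4(x + 4) is the characteristic polynomial.

x - 5, x - 5, x - 5, (x - 5)(x + 4)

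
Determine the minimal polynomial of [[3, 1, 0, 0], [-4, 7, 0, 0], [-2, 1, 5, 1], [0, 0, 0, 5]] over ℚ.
m_A(x) = (x - 5)^2

The characteristic polynomial factors as (x - 5)^4. The minimal polynomial is ∏(x - λ)^{k_λ} where k_λ is the size of the largest Jordan block at λ.

For λ = 5: rank(A - 5I) = 2, and the largest Jordan block has size 2 (the smallest k with rank((A - 5I)^k) = rank((A - 5I)^(k+1))).

So m_A(x) = (x - 5)^2.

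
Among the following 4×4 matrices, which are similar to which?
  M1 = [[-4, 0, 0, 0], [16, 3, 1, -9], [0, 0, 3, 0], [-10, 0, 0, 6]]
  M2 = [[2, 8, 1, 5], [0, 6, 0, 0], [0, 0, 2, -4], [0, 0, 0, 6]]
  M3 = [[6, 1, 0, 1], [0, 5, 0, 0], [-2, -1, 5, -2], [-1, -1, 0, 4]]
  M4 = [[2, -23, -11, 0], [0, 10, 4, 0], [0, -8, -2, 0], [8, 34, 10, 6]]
Characteristic polynomials: χ_{M1} = (x - 6)(x - 3)^2(x + 4), χ_{M2} = (x - 6)^2(x - 2)^2, χ_{M3} = (x - 5)^4, χ_{M4} = (x - 6)^2(x - 2)^2.

{M1}: invariant factors (x - 6)(x - 3)^2(x + 4).

{M2, M4}: invariant factors x - 6, (x - 6)(x - 2)^2.

{M3}: invariant factors (x - 5)^2, (x - 5)^2.

Matrices are similar if and only if their invariant-factor lists agree; the partition into similarity classes is {M1}, {M2, M4}, {M3}.

3 classes: {M1}, {M2, M4}, {M3}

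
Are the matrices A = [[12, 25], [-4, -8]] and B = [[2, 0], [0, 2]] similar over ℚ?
No.

Both have characteristic polynomial (x - 2)^2, but the minimal polynomial of A is (x - 2)^2 while the minimal polynomial of B is x - 2. The minimal polynomial is a similarity invariant, so A and B are not similar.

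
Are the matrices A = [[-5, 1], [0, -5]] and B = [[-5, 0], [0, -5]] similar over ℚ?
No.

Both have characteristic polynomial (x + 5)^2, but the minimal polynomial of A is (x + 5)^2 while the minimal polynomial of B is x + 5. The minimal polynomial is a similarity invariant, so A and B are not similar.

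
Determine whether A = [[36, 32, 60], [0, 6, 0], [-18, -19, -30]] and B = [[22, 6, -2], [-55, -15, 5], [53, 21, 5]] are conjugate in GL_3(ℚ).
Two matrices over a field are similar if and only if they have the same invariant factors.

Both A and B have characteristic polynomial x(x - 6)^2 and minimal polynomial x(x - 6)^2. Computing further, both have invariant factors x(x - 6)^2. Hence A and B are similar.

Yes.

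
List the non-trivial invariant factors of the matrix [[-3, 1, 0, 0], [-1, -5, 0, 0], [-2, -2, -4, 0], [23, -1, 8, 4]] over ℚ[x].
The Jordan structure of A has elementary divisors (x + 4)^2, (x + 4), (x - 4). Arranging the block sizes at each eigenvalue in decreasing order and taking row products gives the invariant factors.

Invariant factors (smallest first, each dividing the next): x + 4, (x - 4)(x + 4)^2.

Check: the last factor (x - 4)(x + 4)^2 is the minimal polynomial, and the product (x - 4)(x + 4)^3 is the characteristic polynomial.

x + 4, (x - 4)(x + 4)^2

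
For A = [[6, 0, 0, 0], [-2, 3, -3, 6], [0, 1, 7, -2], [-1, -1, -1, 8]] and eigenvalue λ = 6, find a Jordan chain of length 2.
v_1 = [[1, 0, 0, 0]]^T, v_2 = [[0, -2, 0, -1]]^T

We seek v_1 ∈ ker((A - 6I)^2) \ ker(A - 6I), then set v_{i+1} = (A - 6I) v_i.

One such chain is v_1 = [[1, 0, 0, 0]]^T, v_2 = [[0, -2, 0, -1]]^T. Check: (A - 6I) v_2 = [[0, 0, 0, 0]]^T = 0.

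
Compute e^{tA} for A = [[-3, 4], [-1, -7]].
e^{tA} = [[(2*t + 1)*e^{-5*t}, 4*t*e^{-5*t}], [-t*e^{-5*t}, (1 - 2*t)*e^{-5*t}]]

A has Jordan form J = [[-5, 1], [0, -5]] with A = PJP^{-1}, so e^{tA} = P e^{tJ} P^{-1}.

For a Jordan block J_k(λ), e^{tJ_k(λ)} = e^{λt} · (I + tN + t^2 N^2/2! + ... + t^{k-1} N^{k-1}/(k-1)!) where N is the nilpotent superdiagonal part.

Assembling the blocks and conjugating back gives the entries of e^{tA} as shown above.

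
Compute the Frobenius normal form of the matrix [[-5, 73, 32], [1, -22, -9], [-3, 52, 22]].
R = [[0, 0, -3], [1, 0, -7], [0, 1, -5]]

The invariant factors of A (the non-unit diagonal entries of the Smith normal form of xI - A over ℚ[x]) are (x + 1)^2(x + 3), each dividing the next. The characteristic polynomial is their product, (x + 1)^2(x + 3).

The rational canonical form is the block-diagonal matrix of companion matrices C(f_i):
R = [[0, 0, -3], [1, 0, -7], [0, 1, -5]].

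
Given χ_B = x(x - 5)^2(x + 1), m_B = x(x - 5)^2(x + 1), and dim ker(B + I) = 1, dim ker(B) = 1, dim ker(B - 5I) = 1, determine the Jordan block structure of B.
Jordan blocks: (-1, 1), (0, 1), (5, 2)

λ = -1: algebraic multiplicity 1 (exponent in χ_B), largest block size 1 (exponent in m_B), 1 block (geometric multiplicity). This forces block sizes [1].
λ = 0: algebraic multiplicity 1 (exponent in χ_B), largest block size 1 (exponent in m_B), 1 block (geometric multiplicity). This forces block sizes [1].
λ = 5: algebraic multiplicity 2 (exponent in χ_B), largest block size 2 (exponent in m_B), 1 block (geometric multiplicity). This forces block sizes [2].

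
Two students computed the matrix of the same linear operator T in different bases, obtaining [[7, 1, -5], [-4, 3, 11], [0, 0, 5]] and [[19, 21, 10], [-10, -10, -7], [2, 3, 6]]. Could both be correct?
Yes.

Two matrices over a field are similar if and only if they have the same invariant factors.

Both A and B have characteristic polynomial (x - 5)^3 and minimal polynomial (x - 5)^3. Computing further, both have invariant factors (x - 5)^3. Hence A and B are similar.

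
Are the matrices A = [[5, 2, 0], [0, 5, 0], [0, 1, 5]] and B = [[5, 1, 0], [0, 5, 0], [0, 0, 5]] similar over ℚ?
Yes.

Two matrices over a field are similar if and only if they have the same invariant factors.

Both A and B have characteristic polynomial (x - 5)^3 and minimal polynomial (x - 5)^2. Computing further, both have invariant factors x - 5, (x - 5)^2. Hence A and B are similar.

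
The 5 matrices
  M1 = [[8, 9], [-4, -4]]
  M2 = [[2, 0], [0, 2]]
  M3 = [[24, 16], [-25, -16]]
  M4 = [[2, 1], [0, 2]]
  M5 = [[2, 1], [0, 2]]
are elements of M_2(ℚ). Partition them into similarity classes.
3 classes: {M1, M4, M5}, {M2}, {M3}

Characteristic polynomials: χ_{M1} = (x - 2)^2, χ_{M2} = (x - 2)^2, χ_{M3} = (x - 4)^2, χ_{M4} = (x - 2)^2, χ_{M5} = (x - 2)^2.

{M1, M4, M5}: invariant factors (x - 2)^2.

{M2}: invariant factors x - 2, x - 2.

{M3}: invariant factors (x - 4)^2.

Matrices are similar if and only if their invariant-factor lists agree; the partition into similarity classes is {M1, M4, M5}, {M2}, {M3}.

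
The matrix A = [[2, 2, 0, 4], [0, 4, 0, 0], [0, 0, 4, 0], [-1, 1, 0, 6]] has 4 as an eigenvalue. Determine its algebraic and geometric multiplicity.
algebraic multiplicity 4, geometric multiplicity 3

The characteristic polynomial is (x - 4)^4, so the factor x - 4 appears with exponent 4: the algebraic multiplicity is 4.

rank(A - 4I) = 1, so the eigenspace has dimension 4 - 1 = 3: the geometric multiplicity is 3.

Since 3 < 4, A is not diagonalizable.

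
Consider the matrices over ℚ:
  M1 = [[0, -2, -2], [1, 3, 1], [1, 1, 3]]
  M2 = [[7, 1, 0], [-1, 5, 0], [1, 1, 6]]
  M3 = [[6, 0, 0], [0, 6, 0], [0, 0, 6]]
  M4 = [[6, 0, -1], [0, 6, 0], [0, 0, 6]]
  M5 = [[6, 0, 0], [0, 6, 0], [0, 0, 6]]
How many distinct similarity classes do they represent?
Characteristic polynomials: χ_{M1} = (x - 2)^3, χ_{M2} = (x - 6)^3, χ_{M3} = (x - 6)^3, χ_{M4} = (x - 6)^3, χ_{M5} = (x - 6)^3.

{M1}: invariant factors x - 2, (x - 2)^2.

{M2, M4}: invariant factors x - 6, (x - 6)^2.

{M3, M5}: invariant factors x - 6, x - 6, x - 6.

Matrices are similar if and only if their invariant-factor lists agree; the partition into similarity classes is {M1}, {M2, M4}, {M3, M5}.

3 classes: {M1}, {M2, M4}, {M3, M5}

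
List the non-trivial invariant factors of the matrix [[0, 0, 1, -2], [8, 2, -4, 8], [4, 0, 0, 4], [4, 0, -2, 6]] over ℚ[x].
x - 2, x - 2, (x - 2)^2

The Jordan structure of A has elementary divisors (x - 2)^2, (x - 2), (x - 2). Arranging the block sizes at each eigenvalue in decreasing order and taking row products gives the invariant factors.

Invariant factors (smallest first, each dividing the next): x - 2, x - 2, (x - 2)^2.

Check: the last factor (x - 2)^2 is the minimal polynomial, and the product (x - 2)^4 is the characteristic polynomial.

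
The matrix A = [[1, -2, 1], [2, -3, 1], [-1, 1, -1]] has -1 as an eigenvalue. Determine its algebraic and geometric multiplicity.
algebraic multiplicity 3, geometric multiplicity 1

The characteristic polynomial is (x + 1)^3, so the factor x + 1 appears with exponent 3: the algebraic multiplicity is 3.

rank(A + I) = 2, so the eigenspace has dimension 3 - 2 = 1: the geometric multiplicity is 1.

Since 1 < 3, A is not diagonalizable.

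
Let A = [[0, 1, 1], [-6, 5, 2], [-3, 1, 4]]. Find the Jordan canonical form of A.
The characteristic polynomial is det(xI - A) = (x - 3)^3, so the eigenvalues are 3 (algebraic multiplicity 3).

For λ = 3: rank(A - 3I) = 1, rank((A - 3I)^2) = 0. The eigenspace has dimension 3 - 1 = 2, so there are 2 Jordan blocks; the rank sequence gives block sizes [2, 1].

Assembling the blocks gives the Jordan form J above.

J = [[3, 1, 0], [0, 3, 0], [0, 0, 3]]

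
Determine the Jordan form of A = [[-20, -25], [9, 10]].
J = [[-5, 1], [0, -5]]

The characteristic polynomial is det(xI - A) = (x + 5)^2, so the eigenvalues are -5 (algebraic multiplicity 2).

For λ = -5: rank(A + 5I) = 1, rank((A + 5I)^2) = 0. The eigenspace has dimension 2 - 1 = 1, so there is 1 Jordan block; the rank sequence gives block sizes [2].

Assembling the blocks gives the Jordan form J above.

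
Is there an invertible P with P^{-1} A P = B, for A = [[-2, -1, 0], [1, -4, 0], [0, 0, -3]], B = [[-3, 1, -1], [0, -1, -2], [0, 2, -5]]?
Yes.

Two matrices over a field are similar if and only if they have the same invariant factors.

Both A and B have characteristic polynomial (x + 3)^3 and minimal polynomial (x + 3)^2. Computing further, both have invariant factors x + 3, (x + 3)^2. Hence A and B are similar.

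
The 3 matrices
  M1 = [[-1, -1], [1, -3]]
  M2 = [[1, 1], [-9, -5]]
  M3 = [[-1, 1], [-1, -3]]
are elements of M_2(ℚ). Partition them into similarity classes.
Characteristic polynomials: χ_{M1} = (x + 2)^2, χ_{M2} = (x + 2)^2, χ_{M3} = (x + 2)^2.

{M1, M2, M3}: invariant factors (x + 2)^2.

Matrices are similar if and only if their invariant-factor lists agree; the partition into similarity classes is {M1, M2, M3}.

1 class: {M1, M2, M3}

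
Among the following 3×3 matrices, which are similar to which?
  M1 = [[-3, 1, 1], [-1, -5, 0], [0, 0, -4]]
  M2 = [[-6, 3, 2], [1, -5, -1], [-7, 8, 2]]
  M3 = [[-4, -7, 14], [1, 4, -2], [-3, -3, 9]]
Characteristic polynomials: χ_{M1} = (x + 4)^3, χ_{M2} = (x + 3)^3, χ_{M3} = (x - 3)^3.

{M1}: invariant factors (x + 4)^3.

{M2}: invariant factors (x + 3)^3.

{M3}: invariant factors x - 3, (x - 3)^2.

Matrices are similar if and only if their invariant-factor lists agree; the partition into similarity classes is {M1}, {M2}, {M3}.

3 classes: {M1}, {M2}, {M3}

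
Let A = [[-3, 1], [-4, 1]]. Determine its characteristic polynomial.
χ_A(x) = (x + 1)^2

xI - A = [[x + 3, -1], [4, x - 1]].

Expanding det(xI - A) along the first row:
det(xI - A) = + (x + 3)·det([[x - 1]]) - (-1)·det([[4]]).

Evaluating gives χ_A(x) = x^2 + 2x + 1 = (x + 1)^2.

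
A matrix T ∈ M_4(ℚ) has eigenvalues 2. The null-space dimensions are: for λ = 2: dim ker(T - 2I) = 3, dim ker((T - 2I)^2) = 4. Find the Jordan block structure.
Jordan blocks: (2, 2), (2, 1), (2, 1)

λ = 2: successive nullity increments [3, 1] count blocks of size ≥ k; block sizes are [2, 1, 1].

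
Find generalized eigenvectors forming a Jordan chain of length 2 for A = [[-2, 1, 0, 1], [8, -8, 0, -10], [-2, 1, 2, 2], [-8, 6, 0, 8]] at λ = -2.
We seek v_1 ∈ ker((A + 2I)^2) \ ker(A + 2I), then set v_{i+1} = (A + 2I) v_i.

One such chain is v_1 = [[0, 2, 0, -1]]^T, v_2 = [[1, -2, 0, 2]]^T. Check: (A + 2I) v_2 = [[0, 0, 0, 0]]^T = 0.

v_1 = [[0, 2, 0, -1]]^T, v_2 = [[1, -2, 0, 2]]^T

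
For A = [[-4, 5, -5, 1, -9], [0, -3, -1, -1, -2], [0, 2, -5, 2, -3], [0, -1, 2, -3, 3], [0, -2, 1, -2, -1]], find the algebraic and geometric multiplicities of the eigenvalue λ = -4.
algebraic multiplicity 3, geometric multiplicity 1

The characteristic polynomial is (x + 2)^2(x + 4)^3, so the factor x + 4 appears with exponent 3: the algebraic multiplicity is 3.

rank(A + 4I) = 4, so the eigenspace has dimension 5 - 4 = 1: the geometric multiplicity is 1.

Since 1 < 3, A is not diagonalizable.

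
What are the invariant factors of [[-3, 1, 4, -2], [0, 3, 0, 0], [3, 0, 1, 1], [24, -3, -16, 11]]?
The Jordan structure of A has elementary divisors (x - 3)^2, (x - 3)^2. Arranging the block sizes at each eigenvalue in decreasing order and taking row products gives the invariant factors.

Invariant factors (smallest first, each dividing the next): (x - 3)^2, (x - 3)^2.

Check: the last factor (x - 3)^2 is the minimal polynomial, and the product (x - 3)^4 is the characteristic polynomial.

(x - 3)^2, (x - 3)^2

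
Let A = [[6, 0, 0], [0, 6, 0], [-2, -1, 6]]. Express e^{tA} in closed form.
A has Jordan form J = [[6, 1, 0], [0, 6, 0], [0, 0, 6]] with A = PJP^{-1}, so e^{tA} = P e^{tJ} P^{-1}.

For a Jordan block J_k(λ), e^{tJ_k(λ)} = e^{λt} · (I + tN + t^2 N^2/2! + ... + t^{k-1} N^{k-1}/(k-1)!) where N is the nilpotent superdiagonal part.

Assembling the blocks and conjugating back gives the entries of e^{tA} as shown above.

e^{tA} = [[e^{6*t}, 0, 0], [0, e^{6*t}, 0], [-2*t*e^{6*t}, -t*e^{6*t}, e^{6*t}]]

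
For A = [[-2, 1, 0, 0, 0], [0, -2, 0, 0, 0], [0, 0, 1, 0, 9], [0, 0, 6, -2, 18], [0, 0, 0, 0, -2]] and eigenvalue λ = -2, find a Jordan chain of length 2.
We seek v_1 ∈ ker((A + 2I)^2) \ ker(A + 2I), then set v_{i+1} = (A + 2I) v_i.

One such chain is v_1 = [[0, 1, 0, 0, 0]]^T, v_2 = [[1, 0, 0, 0, 0]]^T. Check: (A + 2I) v_2 = [[0, 0, 0, 0, 0]]^T = 0.

v_1 = [[0, 1, 0, 0, 0]]^T, v_2 = [[1, 0, 0, 0, 0]]^T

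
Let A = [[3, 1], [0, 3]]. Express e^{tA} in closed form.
A has Jordan form J = [[3, 1], [0, 3]] with A = PJP^{-1}, so e^{tA} = P e^{tJ} P^{-1}.

For a Jordan block J_k(λ), e^{tJ_k(λ)} = e^{λt} · (I + tN + t^2 N^2/2! + ... + t^{k-1} N^{k-1}/(k-1)!) where N is the nilpotent superdiagonal part.

Assembling the blocks and conjugating back gives the entries of e^{tA} as shown above.

e^{tA} = [[e^{3*t}, t*e^{3*t}], [0, e^{3*t}]]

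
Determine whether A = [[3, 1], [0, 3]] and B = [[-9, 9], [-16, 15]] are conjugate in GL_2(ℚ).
Two matrices over a field are similar if and only if they have the same invariant factors.

Both A and B have characteristic polynomial (x - 3)^2 and minimal polynomial (x - 3)^2. Computing further, both have invariant factors (x - 3)^2. Hence A and B are similar.

Yes.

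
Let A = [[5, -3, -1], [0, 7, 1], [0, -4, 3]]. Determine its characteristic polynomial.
xI - A = [[x - 5, 3, 1], [0, x - 7, -1], [0, 4, x - 3]].

Expanding det(xI - A) along the first row:
det(xI - A) = + (x - 5)·det([[x - 7, -1], [4, x - 3]]) - (3)·det([[0, -1], [0, x - 3]]) + (1)·det([[0, x - 7], [0, 4]]).

Evaluating gives χ_A(x) = x^3 - 15x^2 + 75x - 125 = (x - 5)^3.

χ_A(x) = (x - 5)^3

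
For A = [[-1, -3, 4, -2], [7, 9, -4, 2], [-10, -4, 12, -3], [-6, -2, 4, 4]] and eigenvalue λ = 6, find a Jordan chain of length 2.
v_1 = [[2, -1, 2, 0]]^T, v_2 = [[-3, 3, -4, -2]]^T

We seek v_1 ∈ ker((A - 6I)^2) \ ker(A - 6I), then set v_{i+1} = (A - 6I) v_i.

One such chain is v_1 = [[2, -1, 2, 0]]^T, v_2 = [[-3, 3, -4, -2]]^T. Check: (A - 6I) v_2 = [[0, 0, 0, 0]]^T = 0.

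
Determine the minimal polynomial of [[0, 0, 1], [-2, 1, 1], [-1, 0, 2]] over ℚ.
m_A(x) = (x - 1)^3

The characteristic polynomial factors as (x - 1)^3. The minimal polynomial is ∏(x - λ)^{k_λ} where k_λ is the size of the largest Jordan block at λ.

For λ = 1: rank(A - I) = 2, and the largest Jordan block has size 3 (the smallest k with rank((A - I)^k) = rank((A - I)^(k+1))).

So m_A(x) = (x - 1)^3.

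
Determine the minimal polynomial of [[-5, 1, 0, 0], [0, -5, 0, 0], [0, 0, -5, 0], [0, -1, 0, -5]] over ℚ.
The characteristic polynomial factors as (x + 5)^4. The minimal polynomial is ∏(x - λ)^{k_λ} where k_λ is the size of the largest Jordan block at λ.

For λ = -5: rank(A + 5I) = 1, and the largest Jordan block has size 2 (the smallest k with rank((A + 5I)^k) = rank((A + 5I)^(k+1))).

So m_A(x) = (x + 5)^2.

m_A(x) = (x + 5)^2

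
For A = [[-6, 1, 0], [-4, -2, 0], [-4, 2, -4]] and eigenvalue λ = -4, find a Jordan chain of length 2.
v_1 = [[0, 1, 1]]^T, v_2 = [[1, 2, 2]]^T

We seek v_1 ∈ ker((A + 4I)^2) \ ker(A + 4I), then set v_{i+1} = (A + 4I) v_i.

One such chain is v_1 = [[0, 1, 1]]^T, v_2 = [[1, 2, 2]]^T. Check: (A + 4I) v_2 = [[0, 0, 0]]^T = 0.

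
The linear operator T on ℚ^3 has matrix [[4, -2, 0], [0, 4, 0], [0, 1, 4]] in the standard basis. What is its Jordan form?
The characteristic polynomial is det(xI - A) = (x - 4)^3, so the eigenvalues are 4 (algebraic multiplicity 3).

For λ = 4: rank(A - 4I) = 1, rank((A - 4I)^2) = 0. The eigenspace has dimension 3 - 1 = 2, so there are 2 Jordan blocks; the rank sequence gives block sizes [2, 1].

Assembling the blocks gives the Jordan form J above.

J = [[4, 1, 0], [0, 4, 0], [0, 0, 4]]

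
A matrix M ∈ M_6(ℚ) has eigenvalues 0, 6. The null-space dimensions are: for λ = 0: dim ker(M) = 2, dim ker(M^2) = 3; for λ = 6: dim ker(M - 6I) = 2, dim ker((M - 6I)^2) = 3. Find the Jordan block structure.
λ = 0: successive nullity increments [2, 1] count blocks of size ≥ k; block sizes are [2, 1].
λ = 6: successive nullity increments [2, 1] count blocks of size ≥ k; block sizes are [2, 1].

Jordan blocks: (0, 2), (0, 1), (6, 2), (6, 1)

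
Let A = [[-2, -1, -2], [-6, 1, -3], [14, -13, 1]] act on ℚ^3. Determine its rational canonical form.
The invariant factors of A (the non-unit diagonal entries of the Smith normal form of xI - A over ℚ[x]) are (x - 4)(x^2 + 4x - 4), each dividing the next. The characteristic polynomial is their product, (x - 4)(x^2 + 4x - 4).

The rational canonical form is the block-diagonal matrix of companion matrices C(f_i):
R = [[0, 0, -16], [1, 0, 20], [0, 1, 0]].

Note the characteristic polynomial does not split into linear factors over ℚ, so A has no Jordan form over ℚ; the rational canonical form exists over any field.

R = [[0, 0, -16], [1, 0, 20], [0, 1, 0]]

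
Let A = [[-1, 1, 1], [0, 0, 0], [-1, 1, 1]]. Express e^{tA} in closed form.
e^{tA} = [[1 - t, t, t], [0, 1, 0], [-t, t, t + 1]]

A has Jordan form J = [[0, 1, 0], [0, 0, 0], [0, 0, 0]] with A = PJP^{-1}, so e^{tA} = P e^{tJ} P^{-1}.

For a Jordan block J_k(λ), e^{tJ_k(λ)} = e^{λt} · (I + tN + t^2 N^2/2! + ... + t^{k-1} N^{k-1}/(k-1)!) where N is the nilpotent superdiagonal part.

Assembling the blocks and conjugating back gives the entries of e^{tA} as shown above.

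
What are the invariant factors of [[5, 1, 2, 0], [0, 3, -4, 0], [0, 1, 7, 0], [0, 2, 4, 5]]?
x - 5, x - 5, (x - 5)^2

The Jordan structure of A has elementary divisors (x - 5)^2, (x - 5), (x - 5). Arranging the block sizes at each eigenvalue in decreasing order and taking row products gives the invariant factors.

Invariant factors (smallest first, each dividing the next): x - 5, x - 5, (x - 5)^2.

Check: the last factor (x - 5)^2 is the minimal polynomial, and the product (x - 5)^4 is the characteristic polynomial.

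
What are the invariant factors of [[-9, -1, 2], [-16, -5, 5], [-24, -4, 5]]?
The Jordan structure of A has elementary divisors (x + 3)^3. Arranging the block sizes at each eigenvalue in decreasing order and taking row products gives the invariant factors.

Invariant factors (smallest first, each dividing the next): (x + 3)^3.

Check: the last factor (x + 3)^3 is the minimal polynomial, and the product (x + 3)^3 is the characteristic polynomial.

(x + 3)^3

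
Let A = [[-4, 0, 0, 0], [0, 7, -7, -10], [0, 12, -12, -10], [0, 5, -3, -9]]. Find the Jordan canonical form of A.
The characteristic polynomial is det(xI - A) = (x + 4)^2(x + 5)^2, so the eigenvalues are -5 (algebraic multiplicity 2), -4 (algebraic multiplicity 2).

For λ = -5: rank(A + 5I) = 3, rank((A + 5I)^2) = 2. The eigenspace has dimension 4 - 3 = 1, so there is 1 Jordan block; the rank sequence gives block sizes [2].

For λ = -4: rank(A + 4I) = 2. The eigenspace has dimension 4 - 2 = 2, so there are 2 Jordan blocks; the rank sequence gives block sizes [1, 1].

Assembling the blocks gives the Jordan form J above.

J = [[-5, 1, 0, 0], [0, -5, 0, 0], [0, 0, -4, 0], [0, 0, 0, -4]]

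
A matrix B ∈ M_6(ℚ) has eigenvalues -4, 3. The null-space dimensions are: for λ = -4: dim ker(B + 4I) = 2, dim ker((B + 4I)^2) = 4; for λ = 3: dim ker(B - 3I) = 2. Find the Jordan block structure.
λ = -4: successive nullity increments [2, 2] count blocks of size ≥ k; block sizes are [2, 2].
λ = 3: successive nullity increments [2] count blocks of size ≥ k; block sizes are [1, 1].

Jordan blocks: (-4, 2), (-4, 2), (3, 1), (3, 1)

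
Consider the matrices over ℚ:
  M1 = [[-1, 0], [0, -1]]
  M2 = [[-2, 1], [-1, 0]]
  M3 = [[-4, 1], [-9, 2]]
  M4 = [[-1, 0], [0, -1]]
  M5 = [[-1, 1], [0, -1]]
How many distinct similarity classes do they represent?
Characteristic polynomials: χ_{M1} = (x + 1)^2, χ_{M2} = (x + 1)^2, χ_{M3} = (x + 1)^2, χ_{M4} = (x + 1)^2, χ_{M5} = (x + 1)^2.

{M1, M4}: invariant factors x + 1, x + 1.

{M2, M3, M5}: invariant factors (x + 1)^2.

Matrices are similar if and only if their invariant-factor lists agree; the partition into similarity classes is {M1, M4}, {M2, M3, M5}.

2 classes: {M1, M4}, {M2, M3, M5}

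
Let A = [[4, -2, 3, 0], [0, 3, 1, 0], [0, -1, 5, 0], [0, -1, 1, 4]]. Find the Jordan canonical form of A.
J = [[4, 1, 0, 0], [0, 4, 1, 0], [0, 0, 4, 0], [0, 0, 0, 4]]

The characteristic polynomial is det(xI - A) = (x - 4)^4, so the eigenvalues are 4 (algebraic multiplicity 4).

For λ = 4: rank(A - 4I) = 2, rank((A - 4I)^2) = 1, rank((A - 4I)^3) = 0. The eigenspace has dimension 4 - 2 = 2, so there are 2 Jordan blocks; the rank sequence gives block sizes [3, 1].

Assembling the blocks gives the Jordan form J above.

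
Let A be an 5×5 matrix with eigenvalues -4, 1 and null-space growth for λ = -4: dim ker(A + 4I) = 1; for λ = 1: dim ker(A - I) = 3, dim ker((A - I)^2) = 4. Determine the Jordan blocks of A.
λ = -4: successive nullity increments [1] count blocks of size ≥ k; block sizes are [1].
λ = 1: successive nullity increments [3, 1] count blocks of size ≥ k; block sizes are [2, 1, 1].

Jordan blocks: (-4, 1), (1, 2), (1, 1), (1, 1)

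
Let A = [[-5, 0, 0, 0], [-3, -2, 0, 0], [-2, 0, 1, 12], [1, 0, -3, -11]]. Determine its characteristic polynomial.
xI - A = [[x + 5, 0, 0, 0], [3, x + 2, 0, 0], [2, 0, x - 1, -12], [-1, 0, 3, x + 11]].

Expanding det(xI - A) along the first row:
det(xI - A) = + (x + 5)·det([[x + 2, 0, 0], [0, x - 1, -12], [0, 3, x + 11]]) - (0)·det([[3, 0, 0], [2, x - 1, -12], [-1, 3, x + 11]]) + (0)·det([[3, x + 2, 0], [2, 0, -12], [-1, 0, x + 11]]) - (0)·det([[3, x + 2, 0], [2, 0, x - 1], [-1, 0, 3]]).

Evaluating gives χ_A(x) = x^4 + 17x^3 + 105x^2 + 275x + 250 = (x + 2)(x + 5)^3.

χ_A(x) = (x + 2)(x + 5)^3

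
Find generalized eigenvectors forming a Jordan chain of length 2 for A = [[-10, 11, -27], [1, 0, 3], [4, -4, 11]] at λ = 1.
We seek v_1 ∈ ker((A - I)^2) \ ker(A - I), then set v_{i+1} = (A - I) v_i.

One such chain is v_1 = [[-5, 0, 2]]^T, v_2 = [[1, 1, 0]]^T. Check: (A - I) v_2 = [[0, 0, 0]]^T = 0.

v_1 = [[-5, 0, 2]]^T, v_2 = [[1, 1, 0]]^T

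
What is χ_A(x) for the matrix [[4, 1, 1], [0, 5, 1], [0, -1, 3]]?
xI - A = [[x - 4, -1, -1], [0, x - 5, -1], [0, 1, x - 3]].

Expanding det(xI - A) along the first row:
det(xI - A) = + (x - 4)·det([[x - 5, -1], [1, x - 3]]) - (-1)·det([[0, -1], [0, x - 3]]) + (-1)·det([[0, x - 5], [0, 1]]).

Evaluating gives χ_A(x) = x^3 - 12x^2 + 48x - 64 = (x - 4)^3.

χ_A(x) = (x - 4)^3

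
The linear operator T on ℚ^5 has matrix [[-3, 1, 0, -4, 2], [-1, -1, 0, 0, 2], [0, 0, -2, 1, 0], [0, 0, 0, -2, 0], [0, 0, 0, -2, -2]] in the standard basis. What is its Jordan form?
J = [[-2, 1, 0, 0, 0], [0, -2, 0, 0, 0], [0, 0, -2, 1, 0], [0, 0, 0, -2, 0], [0, 0, 0, 0, -2]]

The characteristic polynomial is det(xI - A) = (x + 2)^5, so the eigenvalues are -2 (algebraic multiplicity 5).

For λ = -2: rank(A + 2I) = 2, rank((A + 2I)^2) = 0. The eigenspace has dimension 5 - 2 = 3, so there are 3 Jordan blocks; the rank sequence gives block sizes [2, 2, 1].

Assembling the blocks gives the Jordan form J above.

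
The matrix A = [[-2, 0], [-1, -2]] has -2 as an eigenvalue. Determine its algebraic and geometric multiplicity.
algebraic multiplicity 2, geometric multiplicity 1

The characteristic polynomial is (x + 2)^2, so the factor x + 2 appears with exponent 2: the algebraic multiplicity is 2.

rank(A + 2I) = 1, so the eigenspace has dimension 2 - 1 = 1: the geometric multiplicity is 1.

Since 1 < 2, A is not diagonalizable.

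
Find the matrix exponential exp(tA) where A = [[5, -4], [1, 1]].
e^{tA} = [[(2*t + 1)*e^{3*t}, -4*t*e^{3*t}], [t*e^{3*t}, (1 - 2*t)*e^{3*t}]]

A has Jordan form J = [[3, 1], [0, 3]] with A = PJP^{-1}, so e^{tA} = P e^{tJ} P^{-1}.

For a Jordan block J_k(λ), e^{tJ_k(λ)} = e^{λt} · (I + tN + t^2 N^2/2! + ... + t^{k-1} N^{k-1}/(k-1)!) where N is the nilpotent superdiagonal part.

Assembling the blocks and conjugating back gives the entries of e^{tA} as shown above.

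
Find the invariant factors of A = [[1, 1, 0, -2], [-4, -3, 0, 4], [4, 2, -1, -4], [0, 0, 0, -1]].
x + 1, x + 1, (x + 1)^2

The Jordan structure of A has elementary divisors (x + 1)^2, (x + 1), (x + 1). Arranging the block sizes at each eigenvalue in decreasing order and taking row products gives the invariant factors.

Invariant factors (smallest first, each dividing the next): x + 1, x + 1, (x + 1)^2.

Check: the last factor (x + 1)^2 is the minimal polynomial, and the product (x + 1)^4 is the characteristic polynomial.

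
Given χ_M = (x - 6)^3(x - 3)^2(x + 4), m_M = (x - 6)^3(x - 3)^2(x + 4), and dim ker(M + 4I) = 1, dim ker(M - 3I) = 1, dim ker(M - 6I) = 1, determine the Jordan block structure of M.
λ = -4: algebraic multiplicity 1 (exponent in χ_M), largest block size 1 (exponent in m_M), 1 block (geometric multiplicity). This forces block sizes [1].
λ = 3: algebraic multiplicity 2 (exponent in χ_M), largest block size 2 (exponent in m_M), 1 block (geometric multiplicity). This forces block sizes [2].
λ = 6: algebraic multiplicity 3 (exponent in χ_M), largest block size 3 (exponent in m_M), 1 block (geometric multiplicity). This forces block sizes [3].

Jordan blocks: (-4, 1), (3, 2), (6, 3)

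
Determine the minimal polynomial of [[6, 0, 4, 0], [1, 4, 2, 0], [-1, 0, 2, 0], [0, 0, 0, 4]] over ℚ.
m_A(x) = (x - 4)^2

The characteristic polynomial factors as (x - 4)^4. The minimal polynomial is ∏(x - λ)^{k_λ} where k_λ is the size of the largest Jordan block at λ.

For λ = 4: rank(A - 4I) = 1, and the largest Jordan block has size 2 (the smallest k with rank((A - 4I)^k) = rank((A - 4I)^(k+1))).

So m_A(x) = (x - 4)^2.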